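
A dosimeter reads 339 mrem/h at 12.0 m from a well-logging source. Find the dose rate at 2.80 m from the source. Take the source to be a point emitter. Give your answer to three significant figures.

6230 mrem/h

Applying the 1/r² law, the rate at 2.80 m is
339 × (12.0/2.80)² = 339 × 18.37 = 6227 mrem/h.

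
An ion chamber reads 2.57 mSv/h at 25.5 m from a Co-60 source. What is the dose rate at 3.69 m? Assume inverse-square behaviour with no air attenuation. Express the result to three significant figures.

By the inverse-square law, the rate at 3.69 m is
2.57 × (25.5/3.69)² = 2.57 × 47.76 = 122.7 mSv/h.

123 mSv/h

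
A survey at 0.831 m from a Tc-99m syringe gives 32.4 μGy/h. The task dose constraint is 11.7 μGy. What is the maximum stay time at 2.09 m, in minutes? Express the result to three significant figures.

137 min

Applying the 1/r² law, rate at 2.09 m:
32.4 × (0.831/2.09)² = 32.4 × 0.1581 = 5.122 μGy/h.
Stay time = 11.7 μGy ÷ 5.122 μGy/h = 2.284 h = 137.0 min.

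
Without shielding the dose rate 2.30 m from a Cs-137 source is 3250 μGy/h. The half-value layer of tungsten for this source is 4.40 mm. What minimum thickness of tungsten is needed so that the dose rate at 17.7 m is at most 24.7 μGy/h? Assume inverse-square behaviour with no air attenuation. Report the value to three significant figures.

At 17.7 m, distance alone gives 3250 × (2.30/17.7)² = 3250 × 0.01689 = 54.89 μGy/h.
Further attenuation needed: 54.89/24.7 = 2.222.
n = log₂(2.222) = 1.152 half-value layers.
Thickness = 1.152 × 4.40 mm = 5.069 mm.

5.07 mm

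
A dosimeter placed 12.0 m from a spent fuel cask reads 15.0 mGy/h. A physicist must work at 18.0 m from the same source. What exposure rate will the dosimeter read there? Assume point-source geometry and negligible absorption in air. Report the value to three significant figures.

Applying the 1/r² law, scaling from 12.0 m to 18.0 m:
15.0 × (12.0/18.0)² = 15.0 × 0.4444 = 6.666 mGy/h.

6.67 mGy/h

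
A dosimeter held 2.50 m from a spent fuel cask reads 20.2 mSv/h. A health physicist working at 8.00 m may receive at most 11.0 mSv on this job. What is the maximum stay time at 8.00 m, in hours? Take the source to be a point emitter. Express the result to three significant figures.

Using I₁d₁² = I₂d₂², rate at 8.00 m:
(2.50/8.00)² = 0.09766, so 20.2 × 0.09766 = 1.973 mSv/h.
Stay time = 11.0 mSv ÷ 1.973 mSv/h = 5.575 h.

5.58 h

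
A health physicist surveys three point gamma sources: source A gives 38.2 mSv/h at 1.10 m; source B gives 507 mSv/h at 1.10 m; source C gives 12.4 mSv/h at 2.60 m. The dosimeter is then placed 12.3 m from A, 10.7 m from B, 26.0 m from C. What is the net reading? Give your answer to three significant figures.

Each source contributes Iᵢ·(dᵢ/rᵢ)²; contributions add.
A: 38.2 × (1.10/12.3)² = 0.3055 mSv/h
B: 507 × (1.10/10.7)² = 5.358 mSv/h
C: 12.4 × (2.60/26.0)² = 0.1240 mSv/h
Total = 0.3055 + 5.358 + 0.1240 = 5.787 mSv/h.

5.79 mSv/h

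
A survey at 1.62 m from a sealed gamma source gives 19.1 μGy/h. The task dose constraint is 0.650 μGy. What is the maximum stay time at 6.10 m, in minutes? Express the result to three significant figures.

29.0 min

By the inverse-square law, rate at 6.10 m:
19.1 × (1.62/6.10)² = 19.1 × 0.07053 = 1.347 μGy/h.
Stay time = 0.650 μGy ÷ 1.347 μGy/h = 0.4826 h = 28.96 min.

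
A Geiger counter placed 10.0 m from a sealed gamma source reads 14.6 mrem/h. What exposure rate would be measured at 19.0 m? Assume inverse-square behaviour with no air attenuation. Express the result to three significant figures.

4.04 mrem/h

Using I₁d₁² = I₂d₂², scaling from 10.0 m to 19.0 m:
14.6 × (10.0/19.0)² = 14.6 × 0.2770 = 4.044 mrem/h.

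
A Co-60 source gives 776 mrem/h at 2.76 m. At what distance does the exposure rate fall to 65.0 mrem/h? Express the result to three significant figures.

9.54 m

Since intensity falls as 1/r², d₂ = d₁·√(I₁/I₂).
I₁/I₂ = 776/65.0 = 11.94, so d₂ = 2.76 × √11.94 = 9.537 m.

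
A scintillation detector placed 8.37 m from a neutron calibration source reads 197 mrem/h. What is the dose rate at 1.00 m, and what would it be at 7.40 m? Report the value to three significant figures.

By the inverse-square law,
At 1.00 m: 197 × (8.37/1.00)² = 197 × 70.06 = 13800 mrem/h
At 7.40 m: (1.00/7.40)² = 0.01826, so 13800 × 0.01826 = 252.0 mrem/h.

13800 mrem/h; 252 mrem/h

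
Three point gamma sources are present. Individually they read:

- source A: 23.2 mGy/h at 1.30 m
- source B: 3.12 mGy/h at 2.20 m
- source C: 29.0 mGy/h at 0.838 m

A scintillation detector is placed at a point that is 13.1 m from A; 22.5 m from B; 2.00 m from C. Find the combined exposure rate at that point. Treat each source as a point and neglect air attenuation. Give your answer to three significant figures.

5.35 mGy/h

Each source contributes Iᵢ·(dᵢ/rᵢ)²; contributions add.
A: 23.2 × (1.30/13.1)² = 0.2285 mGy/h
B: 3.12 × (2.20/22.5)² = 0.02983 mGy/h
C: 29.0 × (0.838/2.00)² = 5.091 mGy/h
Total = 0.2285 + 0.02983 + 5.091 = 5.349 mGy/h.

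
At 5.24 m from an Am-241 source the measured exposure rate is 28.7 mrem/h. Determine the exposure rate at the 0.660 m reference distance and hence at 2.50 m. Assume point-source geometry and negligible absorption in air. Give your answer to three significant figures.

Intensity scales as (d₁/d₂)², so
At 0.660 m: (5.24/0.660)² = 63.03, so 28.7 × 63.03 = 1809 mrem/h
At 2.50 m: (0.660/2.50)² = 0.06970, so 1809 × 0.06970 = 126.1 mrem/h.

1810 mrem/h; 126 mrem/h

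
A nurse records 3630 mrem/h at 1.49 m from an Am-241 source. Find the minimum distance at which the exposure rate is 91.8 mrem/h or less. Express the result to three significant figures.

Intensity scales as (d₁/d₂)², so d₂ = d₁·√(I₁/I₂).
I₁/I₂ = 3630/91.8 = 39.54, so d₂ = 1.49 × √39.54 = 9.369 m.

9.37 m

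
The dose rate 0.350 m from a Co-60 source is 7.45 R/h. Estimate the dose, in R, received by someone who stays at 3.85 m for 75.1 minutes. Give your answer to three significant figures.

0.0771 R

By the inverse-square law, rate at 3.85 m:
(0.350/3.85)² = 0.008264, so 7.45 × 0.008264 = 0.06157 R/h.
Dose = rate × time = 0.06157 R/h × 1.252 h = 0.07709 R.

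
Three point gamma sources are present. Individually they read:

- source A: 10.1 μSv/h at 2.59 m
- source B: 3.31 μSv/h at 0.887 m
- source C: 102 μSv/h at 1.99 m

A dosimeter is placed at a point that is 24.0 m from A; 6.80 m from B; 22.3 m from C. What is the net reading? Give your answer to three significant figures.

0.986 μSv/h

By superposition, sum each source's inverse-square contribution:
A: 10.1 × (2.59/24.0)² = 0.1176 μSv/h
B: 3.31 × (0.887/6.80)² = 0.05632 μSv/h
C: 102 × (1.99/22.3)² = 0.8123 μSv/h
Total = 0.1176 + 0.05632 + 0.8123 = 0.9862 μSv/h.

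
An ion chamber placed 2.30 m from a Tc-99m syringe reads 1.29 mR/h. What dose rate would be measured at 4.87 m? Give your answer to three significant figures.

By the inverse-square law, scaling from 2.30 m to 4.87 m:
(2.30/4.87)² = 0.2230, so 1.29 × 0.2230 = 0.2877 mR/h.

0.288 mR/h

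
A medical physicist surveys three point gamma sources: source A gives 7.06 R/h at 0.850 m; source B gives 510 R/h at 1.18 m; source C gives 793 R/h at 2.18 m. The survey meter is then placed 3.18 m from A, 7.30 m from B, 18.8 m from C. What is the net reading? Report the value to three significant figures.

24.5 R/h

By superposition, sum each source's inverse-square contribution:
A: 7.06 × (0.850/3.18)² = 0.5044 R/h
B: 510 × (1.18/7.30)² = 13.33 R/h
C: 793 × (2.18/18.8)² = 10.66 R/h
Total = 0.5044 + 13.33 + 10.66 = 24.49 R/h.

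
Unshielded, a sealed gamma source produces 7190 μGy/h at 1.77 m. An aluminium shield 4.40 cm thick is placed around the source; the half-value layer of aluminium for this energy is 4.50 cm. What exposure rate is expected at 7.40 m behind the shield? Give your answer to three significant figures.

209 μGy/h

Distance alone: 7190 × (1.77/7.40)² = 7190 × 0.05721 = 411.3 μGy/h.
Shield: 4.40/4.50 = 0.9778 half-value layers → attenuation 2^(−0.9778) = 0.5078.
Combined: 411.3 × 0.5078 = 208.9 μGy/h.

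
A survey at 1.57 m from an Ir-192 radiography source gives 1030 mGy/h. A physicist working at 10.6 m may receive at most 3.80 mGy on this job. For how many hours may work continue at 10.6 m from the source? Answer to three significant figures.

Since intensity falls as 1/r², rate at 10.6 m:
(1.57/10.6)² = 0.02194, so 1030 × 0.02194 = 22.60 mGy/h.
Stay time = 3.80 mGy ÷ 22.60 mGy/h = 0.1681 h.

0.168 h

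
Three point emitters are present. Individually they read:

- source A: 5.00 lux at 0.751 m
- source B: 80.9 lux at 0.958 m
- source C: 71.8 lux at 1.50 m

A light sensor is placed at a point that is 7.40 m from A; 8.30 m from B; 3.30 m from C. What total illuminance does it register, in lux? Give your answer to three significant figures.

Each source contributes Iᵢ·(dᵢ/rᵢ)²; contributions add.
A: 5.00 × (0.751/7.40)² = 0.05150 lux
B: 80.9 × (0.958/8.30)² = 1.078 lux
C: 71.8 × (1.50/3.30)² = 14.83 lux
Total = 0.05150 + 1.078 + 14.83 = 15.96 lux.

16.0 lux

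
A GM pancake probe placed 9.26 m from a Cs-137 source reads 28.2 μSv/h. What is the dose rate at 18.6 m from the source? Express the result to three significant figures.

Intensity scales as (d₁/d₂)², so scaling from 9.26 m to 18.6 m:
(9.26/18.6)² = 0.2479, so 28.2 × 0.2479 = 6.991 μSv/h.

6.99 μSv/h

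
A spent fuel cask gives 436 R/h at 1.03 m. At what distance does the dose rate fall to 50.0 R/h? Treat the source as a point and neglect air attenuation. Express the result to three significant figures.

3.04 m

Applying the 1/r² law, d₂ = d₁·√(I₁/I₂).
I₁/I₂ = 436/50.0 = 8.720, so d₂ = 1.03 × √8.720 = 3.042 m.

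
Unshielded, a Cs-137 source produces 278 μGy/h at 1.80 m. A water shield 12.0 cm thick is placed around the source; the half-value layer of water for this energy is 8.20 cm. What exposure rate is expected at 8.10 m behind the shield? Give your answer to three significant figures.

4.98 μGy/h

Distance alone: 278 × (1.80/8.10)² = 278 × 0.04938 = 13.73 μGy/h.
Shield: 12.0/8.20 = 1.463 half-value layers → attenuation 2^(−1.463) = 0.3627.
Combined: 13.73 × 0.3627 = 4.980 μGy/h.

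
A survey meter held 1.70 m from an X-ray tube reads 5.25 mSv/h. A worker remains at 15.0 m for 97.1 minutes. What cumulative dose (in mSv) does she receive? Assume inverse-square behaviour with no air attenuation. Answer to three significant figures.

Intensity scales as (d₁/d₂)², so rate at 15.0 m:
(1.70/15.0)² = 0.01284, so 5.25 × 0.01284 = 0.06741 mSv/h.
Dose = rate × time = 0.06741 mSv/h × 1.618 h = 0.1091 mSv.

0.109 mSv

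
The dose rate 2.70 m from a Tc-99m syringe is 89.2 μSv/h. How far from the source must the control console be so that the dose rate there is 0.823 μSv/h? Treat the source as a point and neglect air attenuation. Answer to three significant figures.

Intensity scales as (d₁/d₂)², so d₂ = d₁·√(I₁/I₂).
I₁/I₂ = 89.2/0.823 = 108.4, so d₂ = 2.70 × √108.4 = 28.11 m.

28.1 m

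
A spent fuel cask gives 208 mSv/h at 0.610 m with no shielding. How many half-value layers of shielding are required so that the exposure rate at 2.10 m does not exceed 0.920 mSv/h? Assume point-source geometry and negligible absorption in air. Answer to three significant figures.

4.25 half-value layers

At 2.10 m, distance alone gives 208 × (0.610/2.10)² = 208 × 0.08438 = 17.55 mSv/h.
Further attenuation needed: 17.55/0.920 = 19.08.
n = log₂(19.08) = 4.254 half-value layers.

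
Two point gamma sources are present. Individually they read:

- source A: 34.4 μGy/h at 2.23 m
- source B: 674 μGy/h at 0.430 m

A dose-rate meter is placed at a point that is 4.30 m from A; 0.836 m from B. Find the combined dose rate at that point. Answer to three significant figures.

By superposition, sum each source's inverse-square contribution:
A: 34.4 × (2.23/4.30)² = 9.252 μGy/h
B: 674 × (0.430/0.836)² = 178.3 μGy/h
Total = 9.252 + 178.3 = 187.6 μGy/h.

188 μGy/h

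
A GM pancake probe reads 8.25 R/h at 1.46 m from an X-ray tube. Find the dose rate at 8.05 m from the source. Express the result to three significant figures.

Intensity scales as (d₁/d₂)², so the rate at 8.05 m is
(1.46/8.05)² = 0.03289, so 8.25 × 0.03289 = 0.2713 R/h.

0.271 R/h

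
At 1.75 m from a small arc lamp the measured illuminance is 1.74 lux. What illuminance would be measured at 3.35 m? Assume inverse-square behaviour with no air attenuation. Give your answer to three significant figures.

0.475 lux

By the inverse-square law, scaling from 1.75 m to 3.35 m:
(1.75/3.35)² = 0.2729, so 1.74 × 0.2729 = 0.4748 lux.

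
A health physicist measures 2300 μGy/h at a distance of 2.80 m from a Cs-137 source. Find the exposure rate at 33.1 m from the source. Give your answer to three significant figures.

16.5 μGy/h

Applying the 1/r² law, the rate at 33.1 m is
2300 × (2.80/33.1)² = 2300 × 0.007156 = 16.46 μGy/h.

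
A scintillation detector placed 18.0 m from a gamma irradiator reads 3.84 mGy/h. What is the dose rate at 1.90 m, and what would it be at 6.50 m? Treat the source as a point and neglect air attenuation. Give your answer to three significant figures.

Intensity scales as (d₁/d₂)², so
At 1.90 m: 3.84 × (18.0/1.90)² = 3.84 × 89.75 = 344.6 mGy/h
At 6.50 m: 344.6 × (1.90/6.50)² = 344.6 × 0.08544 = 29.44 mGy/h.

345 mGy/h; 29.4 mGy/h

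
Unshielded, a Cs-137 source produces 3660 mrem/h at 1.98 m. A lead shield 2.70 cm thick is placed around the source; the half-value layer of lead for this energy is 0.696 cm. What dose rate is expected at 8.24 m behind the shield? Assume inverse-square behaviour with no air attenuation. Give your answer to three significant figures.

14.4 mrem/h

Distance alone: 3660 × (1.98/8.24)² = 3660 × 0.05774 = 211.3 mrem/h.
Shield: 2.70/0.696 = 3.879 half-value layers → attenuation 2^(−3.879) = 0.06797.
Combined: 211.3 × 0.06797 = 14.36 mrem/h.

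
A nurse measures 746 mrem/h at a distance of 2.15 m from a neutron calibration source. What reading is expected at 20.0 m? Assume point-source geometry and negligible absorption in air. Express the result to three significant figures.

Since intensity falls as 1/r², the rate at 20.0 m is
(2.15/20.0)² = 0.01156, so 746 × 0.01156 = 8.624 mrem/h.

8.62 mrem/h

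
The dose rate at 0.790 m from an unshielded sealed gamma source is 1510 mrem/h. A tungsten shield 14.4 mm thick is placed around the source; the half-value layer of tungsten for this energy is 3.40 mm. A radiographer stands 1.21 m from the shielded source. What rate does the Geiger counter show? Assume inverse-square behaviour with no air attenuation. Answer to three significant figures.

34.2 mrem/h

Distance alone: (0.790/1.21)² = 0.4263, so 1510 × 0.4263 = 643.7 mrem/h.
Shield: 14.4/3.40 = 4.235 half-value layers → attenuation 2^(−4.235) = 0.05311.
Combined: 643.7 × 0.05311 = 34.19 mrem/h.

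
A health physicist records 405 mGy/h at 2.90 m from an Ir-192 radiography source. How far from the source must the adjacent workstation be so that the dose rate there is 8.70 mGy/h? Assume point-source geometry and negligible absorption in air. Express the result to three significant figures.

19.8 m

By the inverse-square law, d₂ = d₁·√(I₁/I₂).
I₁/I₂ = 405/8.70 = 46.55, so d₂ = 2.90 × √46.55 = 19.79 m.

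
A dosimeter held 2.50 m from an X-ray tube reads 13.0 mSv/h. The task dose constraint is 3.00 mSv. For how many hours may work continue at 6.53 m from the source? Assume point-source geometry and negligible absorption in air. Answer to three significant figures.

Since intensity falls as 1/r², rate at 6.53 m:
13.0 × (2.50/6.53)² = 13.0 × 0.1466 = 1.906 mSv/h.
Stay time = 3.00 mSv ÷ 1.906 mSv/h = 1.574 h.

1.57 h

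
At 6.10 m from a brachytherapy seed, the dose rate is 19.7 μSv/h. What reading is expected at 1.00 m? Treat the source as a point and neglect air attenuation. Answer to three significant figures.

733 μSv/h

Applying the 1/r² law, the rate at 1.00 m is
19.7 × (6.10/1.00)² = 19.7 × 37.21 = 733.0 μSv/h.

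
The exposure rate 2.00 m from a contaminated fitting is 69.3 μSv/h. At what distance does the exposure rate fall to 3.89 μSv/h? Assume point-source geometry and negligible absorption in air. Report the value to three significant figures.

Applying the 1/r² law, d₂ = d₁·√(I₁/I₂).
I₁/I₂ = 69.3/3.89 = 17.81, so d₂ = 2.00 × √17.81 = 8.440 m.

8.44 m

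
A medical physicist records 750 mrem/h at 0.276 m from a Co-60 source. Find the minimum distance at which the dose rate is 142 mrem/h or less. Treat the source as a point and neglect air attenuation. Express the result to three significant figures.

0.634 m

Intensity scales as (d₁/d₂)², so d₂ = d₁·√(I₁/I₂).
I₁/I₂ = 750/142 = 5.282, so d₂ = 0.276 × √5.282 = 0.6343 m.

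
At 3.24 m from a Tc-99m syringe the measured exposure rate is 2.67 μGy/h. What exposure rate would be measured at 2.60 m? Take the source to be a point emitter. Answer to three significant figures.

Using I₁d₁² = I₂d₂², scaling from 3.24 m to 2.60 m:
2.67 × (3.24/2.60)² = 2.67 × 1.553 = 4.147 μGy/h.

4.15 μGy/h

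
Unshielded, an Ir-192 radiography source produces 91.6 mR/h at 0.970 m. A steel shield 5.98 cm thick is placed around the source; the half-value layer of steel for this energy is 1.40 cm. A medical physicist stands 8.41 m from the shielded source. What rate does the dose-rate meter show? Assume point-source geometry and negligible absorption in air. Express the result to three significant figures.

Distance alone: (0.970/8.41)² = 0.01330, so 91.6 × 0.01330 = 1.218 mR/h.
Shield: 5.98/1.40 = 4.271 half-value layers → attenuation 2^(−4.271) = 0.05180.
Combined: 1.218 × 0.05180 = 0.06309 mR/h.

0.0631 mR/h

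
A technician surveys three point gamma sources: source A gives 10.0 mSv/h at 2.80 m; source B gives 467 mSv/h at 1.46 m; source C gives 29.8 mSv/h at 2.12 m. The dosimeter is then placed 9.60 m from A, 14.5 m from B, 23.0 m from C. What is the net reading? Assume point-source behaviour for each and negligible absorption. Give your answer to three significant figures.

Each source contributes Iᵢ·(dᵢ/rᵢ)²; contributions add.
A: 10.0 × (2.80/9.60)² = 0.8507 mSv/h
B: 467 × (1.46/14.5)² = 4.735 mSv/h
C: 29.8 × (2.12/23.0)² = 0.2532 mSv/h
Total = 0.8507 + 4.735 + 0.2532 = 5.839 mSv/h.

5.84 mSv/h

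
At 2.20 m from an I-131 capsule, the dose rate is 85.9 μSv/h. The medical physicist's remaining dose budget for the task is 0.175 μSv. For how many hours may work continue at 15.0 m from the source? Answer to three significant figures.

Using I₁d₁² = I₂d₂², rate at 15.0 m:
85.9 × (2.20/15.0)² = 85.9 × 0.02151 = 1.848 μSv/h.
Stay time = 0.175 μSv ÷ 1.848 μSv/h = 0.09470 h.

0.0947 h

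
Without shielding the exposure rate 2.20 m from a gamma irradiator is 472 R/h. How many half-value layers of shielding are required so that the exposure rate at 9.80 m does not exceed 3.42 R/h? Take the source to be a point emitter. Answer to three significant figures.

2.80 half-value layers

At 9.80 m, distance alone gives (2.20/9.80)² = 0.05040, so 472 × 0.05040 = 23.79 R/h.
Further attenuation needed: 23.79/3.42 = 6.956.
n = log₂(6.956) = 2.798 half-value layers.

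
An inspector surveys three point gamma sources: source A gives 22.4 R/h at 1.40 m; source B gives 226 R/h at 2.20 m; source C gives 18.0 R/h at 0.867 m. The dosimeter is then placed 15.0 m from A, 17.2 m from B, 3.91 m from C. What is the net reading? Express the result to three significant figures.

By superposition, sum each source's inverse-square contribution:
A: 22.4 × (1.40/15.0)² = 0.1951 R/h
B: 226 × (2.20/17.2)² = 3.697 R/h
C: 18.0 × (0.867/3.91)² = 0.8850 R/h
Total = 0.1951 + 3.697 + 0.8850 = 4.777 R/h.

4.78 R/h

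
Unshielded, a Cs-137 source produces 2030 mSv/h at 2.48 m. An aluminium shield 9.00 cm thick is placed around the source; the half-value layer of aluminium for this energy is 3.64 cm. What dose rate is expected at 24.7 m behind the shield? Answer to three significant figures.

Distance alone: 2030 × (2.48/24.7)² = 2030 × 0.01008 = 20.46 mSv/h.
Shield: 9.00/3.64 = 2.473 half-value layers → attenuation 2^(−2.473) = 0.1801.
Combined: 20.46 × 0.1801 = 3.685 mSv/h.

3.69 mSv/h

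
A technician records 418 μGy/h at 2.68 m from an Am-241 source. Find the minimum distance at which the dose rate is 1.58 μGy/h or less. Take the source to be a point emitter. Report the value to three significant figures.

43.6 m

By the inverse-square law, d₂ = d₁·√(I₁/I₂).
I₁/I₂ = 418/1.58 = 264.6, so d₂ = 2.68 × √264.6 = 43.59 m.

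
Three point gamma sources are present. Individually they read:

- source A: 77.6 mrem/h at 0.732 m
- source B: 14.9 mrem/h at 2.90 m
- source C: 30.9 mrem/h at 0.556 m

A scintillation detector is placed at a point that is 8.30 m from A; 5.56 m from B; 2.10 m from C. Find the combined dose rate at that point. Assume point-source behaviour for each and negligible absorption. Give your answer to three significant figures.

6.82 mrem/h

By superposition, sum each source's inverse-square contribution:
A: 77.6 × (0.732/8.30)² = 0.6036 mrem/h
B: 14.9 × (2.90/5.56)² = 4.054 mrem/h
C: 30.9 × (0.556/2.10)² = 2.166 mrem/h
Total = 0.6036 + 4.054 + 2.166 = 6.824 mrem/h.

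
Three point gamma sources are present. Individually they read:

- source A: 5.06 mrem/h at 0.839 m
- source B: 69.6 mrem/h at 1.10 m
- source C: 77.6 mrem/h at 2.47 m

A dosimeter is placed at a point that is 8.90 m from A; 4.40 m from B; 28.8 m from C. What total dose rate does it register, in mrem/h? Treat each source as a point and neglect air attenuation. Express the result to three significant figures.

4.97 mrem/h

Each source contributes Iᵢ·(dᵢ/rᵢ)²; contributions add.
A: 5.06 × (0.839/8.90)² = 0.04497 mrem/h
B: 69.6 × (1.10/4.40)² = 4.350 mrem/h
C: 77.6 × (2.47/28.8)² = 0.5708 mrem/h
Total = 0.04497 + 4.350 + 0.5708 = 4.966 mrem/h.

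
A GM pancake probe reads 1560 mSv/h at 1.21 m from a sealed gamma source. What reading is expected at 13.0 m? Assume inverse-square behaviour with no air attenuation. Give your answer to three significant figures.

13.5 mSv/h

Intensity scales as (d₁/d₂)², so the rate at 13.0 m is
1560 × (1.21/13.0)² = 1560 × 0.008663 = 13.51 mSv/h.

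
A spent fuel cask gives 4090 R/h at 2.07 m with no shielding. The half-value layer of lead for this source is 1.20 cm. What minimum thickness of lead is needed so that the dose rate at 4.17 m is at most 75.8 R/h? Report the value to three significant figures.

At 4.17 m, distance alone gives 4090 × (2.07/4.17)² = 4090 × 0.2464 = 1008 R/h.
Further attenuation needed: 1008/75.8 = 13.30.
n = log₂(13.30) = 3.733 half-value layers.
Thickness = 3.733 × 1.20 cm = 4.480 cm.

4.48 cm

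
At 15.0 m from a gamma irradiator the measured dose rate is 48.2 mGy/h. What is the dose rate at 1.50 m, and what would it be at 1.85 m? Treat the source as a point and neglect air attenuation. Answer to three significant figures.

4820 mGy/h; 3170 mGy/h

Applying the 1/r² law,
At 1.50 m: (15.0/1.50)² = 100.0, so 48.2 × 100.0 = 4820 mGy/h
At 1.85 m: (1.50/1.85)² = 0.6574, so 4820 × 0.6574 = 3169 mGy/h.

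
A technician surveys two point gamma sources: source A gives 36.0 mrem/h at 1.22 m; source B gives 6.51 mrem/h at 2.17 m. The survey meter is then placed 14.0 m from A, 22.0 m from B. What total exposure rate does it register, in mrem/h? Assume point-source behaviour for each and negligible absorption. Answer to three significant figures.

0.337 mrem/h

Each source contributes Iᵢ·(dᵢ/rᵢ)²; contributions add.
A: 36.0 × (1.22/14.0)² = 0.2734 mrem/h
B: 6.51 × (2.17/22.0)² = 0.06334 mrem/h
Total = 0.2734 + 0.06334 = 0.3367 mrem/h.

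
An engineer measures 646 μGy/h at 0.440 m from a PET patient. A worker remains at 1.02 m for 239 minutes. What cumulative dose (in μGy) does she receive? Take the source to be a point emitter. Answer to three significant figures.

By the inverse-square law, rate at 1.02 m:
646 × (0.440/1.02)² = 646 × 0.1861 = 120.2 μGy/h.
Dose = rate × time = 120.2 μGy/h × 3.983 h = 478.8 μGy.

479 μGy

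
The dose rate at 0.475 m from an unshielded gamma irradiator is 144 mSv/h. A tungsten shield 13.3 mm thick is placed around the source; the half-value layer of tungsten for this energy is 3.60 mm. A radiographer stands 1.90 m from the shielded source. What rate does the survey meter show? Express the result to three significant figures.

Distance alone: 144 × (0.475/1.90)² = 144 × 0.06250 = 9.000 mSv/h.
Shield: 13.3/3.60 = 3.694 half-value layers → attenuation 2^(−3.694) = 0.07727.
Combined: 9.000 × 0.07727 = 0.6954 mSv/h.

0.695 mSv/h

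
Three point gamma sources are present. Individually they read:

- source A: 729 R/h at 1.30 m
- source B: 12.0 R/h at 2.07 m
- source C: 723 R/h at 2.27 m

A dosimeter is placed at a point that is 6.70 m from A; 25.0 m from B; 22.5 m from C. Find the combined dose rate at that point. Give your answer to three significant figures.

Each source contributes Iᵢ·(dᵢ/rᵢ)²; contributions add.
A: 729 × (1.30/6.70)² = 27.45 R/h
B: 12.0 × (2.07/25.0)² = 0.08227 R/h
C: 723 × (2.27/22.5)² = 7.359 R/h
Total = 27.45 + 0.08227 + 7.359 = 34.89 R/h.

34.9 R/h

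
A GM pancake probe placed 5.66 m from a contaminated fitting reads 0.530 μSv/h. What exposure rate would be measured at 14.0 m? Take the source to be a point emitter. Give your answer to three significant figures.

0.0866 μSv/h

Applying the 1/r² law, scaling from 5.66 m to 14.0 m:
(5.66/14.0)² = 0.1634, so 0.530 × 0.1634 = 0.08660 μSv/h.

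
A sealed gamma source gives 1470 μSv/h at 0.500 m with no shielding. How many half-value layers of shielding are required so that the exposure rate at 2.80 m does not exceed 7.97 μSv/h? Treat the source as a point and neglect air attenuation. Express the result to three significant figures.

2.56 half-value layers

At 2.80 m, distance alone gives 1470 × (0.500/2.80)² = 1470 × 0.03189 = 46.88 μSv/h.
Further attenuation needed: 46.88/7.97 = 5.882.
n = log₂(5.882) = 2.556 half-value layers.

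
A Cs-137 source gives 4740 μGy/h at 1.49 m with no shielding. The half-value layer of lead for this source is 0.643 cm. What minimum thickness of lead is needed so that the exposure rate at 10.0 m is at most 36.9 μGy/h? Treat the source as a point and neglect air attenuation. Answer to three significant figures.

0.972 cm

At 10.0 m, distance alone gives 4740 × (1.49/10.0)² = 4740 × 0.02220 = 105.2 μGy/h.
Further attenuation needed: 105.2/36.9 = 2.851.
n = log₂(2.851) = 1.511 half-value layers.
Thickness = 1.511 × 0.643 cm = 0.9716 cm.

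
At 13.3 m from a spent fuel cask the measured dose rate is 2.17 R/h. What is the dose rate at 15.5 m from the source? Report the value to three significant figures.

1.60 R/h

Using I₁d₁² = I₂d₂², scaling from 13.3 m to 15.5 m:
(13.3/15.5)² = 0.7363, so 2.17 × 0.7363 = 1.598 R/h.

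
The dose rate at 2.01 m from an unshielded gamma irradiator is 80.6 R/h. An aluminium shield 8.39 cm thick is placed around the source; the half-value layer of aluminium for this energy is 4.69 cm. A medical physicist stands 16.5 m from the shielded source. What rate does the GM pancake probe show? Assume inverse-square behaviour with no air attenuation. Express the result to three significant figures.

0.346 R/h

Distance alone: (2.01/16.5)² = 0.01484, so 80.6 × 0.01484 = 1.196 R/h.
Shield: 8.39/4.69 = 1.789 half-value layers → attenuation 2^(−1.789) = 0.2894.
Combined: 1.196 × 0.2894 = 0.3461 R/h.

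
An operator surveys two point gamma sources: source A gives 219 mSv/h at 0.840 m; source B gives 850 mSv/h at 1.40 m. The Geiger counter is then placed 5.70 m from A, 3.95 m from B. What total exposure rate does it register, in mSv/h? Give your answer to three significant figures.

112 mSv/h

Each source contributes Iᵢ·(dᵢ/rᵢ)²; contributions add.
A: 219 × (0.840/5.70)² = 4.756 mSv/h
B: 850 × (1.40/3.95)² = 106.8 mSv/h
Total = 4.756 + 106.8 = 111.6 mSv/h.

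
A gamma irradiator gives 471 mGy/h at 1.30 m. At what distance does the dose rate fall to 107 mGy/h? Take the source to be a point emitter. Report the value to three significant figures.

Since intensity falls as 1/r², d₂ = d₁·√(I₁/I₂).
I₁/I₂ = 471/107 = 4.402, so d₂ = 1.30 × √4.402 = 2.728 m.

2.73 m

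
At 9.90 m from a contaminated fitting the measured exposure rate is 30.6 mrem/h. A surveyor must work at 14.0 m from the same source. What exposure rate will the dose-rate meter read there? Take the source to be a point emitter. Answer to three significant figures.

Intensity scales as (d₁/d₂)², so scaling from 9.90 m to 14.0 m:
(9.90/14.0)² = 0.5001, so 30.6 × 0.5001 = 15.30 mrem/h.

15.3 mrem/h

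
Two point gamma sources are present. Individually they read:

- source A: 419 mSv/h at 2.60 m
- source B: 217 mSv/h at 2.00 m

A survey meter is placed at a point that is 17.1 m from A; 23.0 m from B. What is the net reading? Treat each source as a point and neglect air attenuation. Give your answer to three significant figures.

11.3 mSv/h

Each source contributes Iᵢ·(dᵢ/rᵢ)²; contributions add.
A: 419 × (2.60/17.1)² = 9.687 mSv/h
B: 217 × (2.00/23.0)² = 1.641 mSv/h
Total = 9.687 + 1.641 = 11.33 mSv/h.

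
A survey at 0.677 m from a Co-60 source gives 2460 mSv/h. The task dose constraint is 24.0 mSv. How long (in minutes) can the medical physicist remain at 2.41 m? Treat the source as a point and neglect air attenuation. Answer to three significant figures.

7.42 min

Using I₁d₁² = I₂d₂², rate at 2.41 m:
2460 × (0.677/2.41)² = 2460 × 0.07891 = 194.1 mSv/h.
Stay time = 24.0 mSv ÷ 194.1 mSv/h = 0.1236 h = 7.416 min.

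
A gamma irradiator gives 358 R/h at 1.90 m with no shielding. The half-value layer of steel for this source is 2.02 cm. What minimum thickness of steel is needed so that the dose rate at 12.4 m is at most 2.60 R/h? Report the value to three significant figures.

At 12.4 m, distance alone gives (1.90/12.4)² = 0.02348, so 358 × 0.02348 = 8.406 R/h.
Further attenuation needed: 8.406/2.60 = 3.233.
n = log₂(3.233) = 1.693 half-value layers.
Thickness = 1.693 × 2.02 cm = 3.420 cm.

3.42 cm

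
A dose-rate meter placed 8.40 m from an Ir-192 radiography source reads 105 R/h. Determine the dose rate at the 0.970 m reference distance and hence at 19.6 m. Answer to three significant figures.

7870 R/h; 19.3 R/h

Applying the 1/r² law,
At 0.970 m: (8.40/0.970)² = 74.99, so 105 × 74.99 = 7874 R/h
At 19.6 m: (0.970/19.6)² = 0.002449, so 7874 × 0.002449 = 19.28 R/h.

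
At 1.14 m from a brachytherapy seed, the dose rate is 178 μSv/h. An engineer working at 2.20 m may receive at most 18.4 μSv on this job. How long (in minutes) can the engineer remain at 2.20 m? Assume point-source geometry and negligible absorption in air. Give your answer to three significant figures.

Intensity scales as (d₁/d₂)², so rate at 2.20 m:
178 × (1.14/2.20)² = 178 × 0.2685 = 47.79 μSv/h.
Stay time = 18.4 μSv ÷ 47.79 μSv/h = 0.3850 h = 23.10 min.

23.1 min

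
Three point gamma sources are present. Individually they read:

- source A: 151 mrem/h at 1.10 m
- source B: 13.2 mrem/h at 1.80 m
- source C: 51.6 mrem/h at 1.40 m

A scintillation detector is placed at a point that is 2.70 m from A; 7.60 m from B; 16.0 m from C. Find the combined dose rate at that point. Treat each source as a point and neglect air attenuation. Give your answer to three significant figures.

By superposition, sum each source's inverse-square contribution:
A: 151 × (1.10/2.70)² = 25.06 mrem/h
B: 13.2 × (1.80/7.60)² = 0.7404 mrem/h
C: 51.6 × (1.40/16.0)² = 0.3951 mrem/h
Total = 25.06 + 0.7404 + 0.3951 = 26.20 mrem/h.

26.2 mrem/h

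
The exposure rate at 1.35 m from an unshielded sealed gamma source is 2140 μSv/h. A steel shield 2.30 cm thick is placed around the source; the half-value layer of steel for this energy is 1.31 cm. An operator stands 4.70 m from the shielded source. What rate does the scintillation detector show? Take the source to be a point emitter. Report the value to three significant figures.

52.3 μSv/h

Distance alone: 2140 × (1.35/4.70)² = 2140 × 0.08250 = 176.6 μSv/h.
Shield: 2.30/1.31 = 1.756 half-value layers → attenuation 2^(−1.756) = 0.2961.
Combined: 176.6 × 0.2961 = 52.29 μSv/h.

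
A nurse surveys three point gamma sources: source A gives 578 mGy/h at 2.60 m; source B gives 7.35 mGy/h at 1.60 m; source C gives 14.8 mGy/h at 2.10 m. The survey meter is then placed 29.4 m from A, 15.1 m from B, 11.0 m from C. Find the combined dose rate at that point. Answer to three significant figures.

5.14 mGy/h

By superposition, sum each source's inverse-square contribution:
A: 578 × (2.60/29.4)² = 4.520 mGy/h
B: 7.35 × (1.60/15.1)² = 0.08252 mGy/h
C: 14.8 × (2.10/11.0)² = 0.5394 mGy/h
Total = 4.520 + 0.08252 + 0.5394 = 5.142 mGy/h.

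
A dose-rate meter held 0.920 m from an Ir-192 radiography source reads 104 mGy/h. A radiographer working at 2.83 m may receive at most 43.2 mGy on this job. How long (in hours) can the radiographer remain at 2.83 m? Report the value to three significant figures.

3.93 h

Applying the 1/r² law, rate at 2.83 m:
104 × (0.920/2.83)² = 104 × 0.1057 = 10.99 mGy/h.
Stay time = 43.2 mGy ÷ 10.99 mGy/h = 3.931 h.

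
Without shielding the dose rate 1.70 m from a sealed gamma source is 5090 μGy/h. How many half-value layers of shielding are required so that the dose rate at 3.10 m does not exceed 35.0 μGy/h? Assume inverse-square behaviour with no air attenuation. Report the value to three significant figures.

5.45 half-value layers

At 3.10 m, distance alone gives (1.70/3.10)² = 0.3007, so 5090 × 0.3007 = 1531 μGy/h.
Further attenuation needed: 1531/35.0 = 43.74.
n = log₂(43.74) = 5.451 half-value layers.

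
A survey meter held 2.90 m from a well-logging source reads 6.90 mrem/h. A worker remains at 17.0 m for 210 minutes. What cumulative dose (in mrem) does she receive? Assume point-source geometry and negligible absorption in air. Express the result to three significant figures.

Applying the 1/r² law, rate at 17.0 m:
6.90 × (2.90/17.0)² = 6.90 × 0.02910 = 0.2008 mrem/h.
Dose = rate × time = 0.2008 mrem/h × 3.500 h = 0.7028 mrem.

0.703 mrem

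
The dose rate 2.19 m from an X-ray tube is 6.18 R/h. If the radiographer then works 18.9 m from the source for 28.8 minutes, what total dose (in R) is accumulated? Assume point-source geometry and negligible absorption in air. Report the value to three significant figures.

Applying the 1/r² law, rate at 18.9 m:
(2.19/18.9)² = 0.01343, so 6.18 × 0.01343 = 0.08300 R/h.
Dose = rate × time = 0.08300 R/h × 0.4800 h = 0.03984 R.

0.0398 R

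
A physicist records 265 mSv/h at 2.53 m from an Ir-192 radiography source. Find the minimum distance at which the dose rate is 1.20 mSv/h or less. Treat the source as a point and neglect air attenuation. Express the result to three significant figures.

37.6 m

By the inverse-square law, d₂ = d₁·√(I₁/I₂).
I₁/I₂ = 265/1.20 = 220.8, so d₂ = 2.53 × √220.8 = 37.59 m.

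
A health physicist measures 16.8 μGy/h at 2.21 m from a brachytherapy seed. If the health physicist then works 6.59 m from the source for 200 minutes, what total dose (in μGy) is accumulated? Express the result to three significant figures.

Using I₁d₁² = I₂d₂², rate at 6.59 m:
(2.21/6.59)² = 0.1125, so 16.8 × 0.1125 = 1.890 μGy/h.
Dose = rate × time = 1.890 μGy/h × 3.333 h = 6.299 μGy.

6.30 μGy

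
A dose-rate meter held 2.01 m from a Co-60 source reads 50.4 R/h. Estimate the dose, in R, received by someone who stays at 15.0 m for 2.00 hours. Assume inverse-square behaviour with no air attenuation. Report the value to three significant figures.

1.81 R

Using I₁d₁² = I₂d₂², rate at 15.0 m:
50.4 × (2.01/15.0)² = 50.4 × 0.01796 = 0.9052 R/h.
Dose = rate × time = 0.9052 R/h × 2.000 h = 1.810 R.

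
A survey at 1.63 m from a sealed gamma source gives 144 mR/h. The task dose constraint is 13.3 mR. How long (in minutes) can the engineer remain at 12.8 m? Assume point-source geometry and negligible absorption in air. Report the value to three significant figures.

342 min

Intensity scales as (d₁/d₂)², so rate at 12.8 m:
144 × (1.63/12.8)² = 144 × 0.01622 = 2.336 mR/h.
Stay time = 13.3 mR ÷ 2.336 mR/h = 5.693 h = 341.6 min.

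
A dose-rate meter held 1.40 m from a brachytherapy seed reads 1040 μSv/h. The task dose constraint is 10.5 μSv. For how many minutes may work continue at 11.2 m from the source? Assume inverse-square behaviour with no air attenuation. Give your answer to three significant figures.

Using I₁d₁² = I₂d₂², rate at 11.2 m:
(1.40/11.2)² = 0.01562, so 1040 × 0.01562 = 16.24 μSv/h.
Stay time = 10.5 μSv ÷ 16.24 μSv/h = 0.6466 h = 38.80 min.

38.8 min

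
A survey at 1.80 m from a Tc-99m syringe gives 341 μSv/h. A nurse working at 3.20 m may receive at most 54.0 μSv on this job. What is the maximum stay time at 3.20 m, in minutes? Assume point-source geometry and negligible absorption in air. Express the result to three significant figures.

Intensity scales as (d₁/d₂)², so rate at 3.20 m:
(1.80/3.20)² = 0.3164, so 341 × 0.3164 = 107.9 μSv/h.
Stay time = 54.0 μSv ÷ 107.9 μSv/h = 0.5005 h = 30.03 min.

30.0 min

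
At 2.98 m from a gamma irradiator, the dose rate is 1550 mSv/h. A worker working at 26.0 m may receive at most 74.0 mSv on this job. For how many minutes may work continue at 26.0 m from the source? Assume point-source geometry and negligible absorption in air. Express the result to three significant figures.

Applying the 1/r² law, rate at 26.0 m:
1550 × (2.98/26.0)² = 1550 × 0.01314 = 20.37 mSv/h.
Stay time = 74.0 mSv ÷ 20.37 mSv/h = 3.633 h = 218.0 min.

218 min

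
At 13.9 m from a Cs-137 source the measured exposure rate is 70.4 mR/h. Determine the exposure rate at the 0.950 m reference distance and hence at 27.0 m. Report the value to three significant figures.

By the inverse-square law,
At 0.950 m: 70.4 × (13.9/0.950)² = 70.4 × 214.1 = 15070 mR/h
At 27.0 m: 15070 × (0.950/27.0)² = 15070 × 0.001238 = 18.66 mR/h.

15100 mR/h; 18.7 mR/h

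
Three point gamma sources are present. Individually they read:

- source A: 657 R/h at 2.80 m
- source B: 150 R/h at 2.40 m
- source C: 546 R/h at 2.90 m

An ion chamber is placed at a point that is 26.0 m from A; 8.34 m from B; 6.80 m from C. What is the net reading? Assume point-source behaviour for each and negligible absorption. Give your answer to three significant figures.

119 R/h

By superposition, sum each source's inverse-square contribution:
A: 657 × (2.80/26.0)² = 7.620 R/h
B: 150 × (2.40/8.34)² = 12.42 R/h
C: 546 × (2.90/6.80)² = 99.30 R/h
Total = 7.620 + 12.42 + 99.30 = 119.3 R/h.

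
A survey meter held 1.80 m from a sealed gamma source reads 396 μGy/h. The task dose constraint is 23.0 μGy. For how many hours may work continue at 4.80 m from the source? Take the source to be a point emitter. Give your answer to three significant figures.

0.413 h

Since intensity falls as 1/r², rate at 4.80 m:
396 × (1.80/4.80)² = 396 × 0.1406 = 55.68 μGy/h.
Stay time = 23.0 μGy ÷ 55.68 μGy/h = 0.4131 h.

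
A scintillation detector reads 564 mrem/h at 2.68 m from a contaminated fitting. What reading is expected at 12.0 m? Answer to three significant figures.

28.1 mrem/h

Since intensity falls as 1/r², the rate at 12.0 m is
564 × (2.68/12.0)² = 564 × 0.04988 = 28.13 mrem/h.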